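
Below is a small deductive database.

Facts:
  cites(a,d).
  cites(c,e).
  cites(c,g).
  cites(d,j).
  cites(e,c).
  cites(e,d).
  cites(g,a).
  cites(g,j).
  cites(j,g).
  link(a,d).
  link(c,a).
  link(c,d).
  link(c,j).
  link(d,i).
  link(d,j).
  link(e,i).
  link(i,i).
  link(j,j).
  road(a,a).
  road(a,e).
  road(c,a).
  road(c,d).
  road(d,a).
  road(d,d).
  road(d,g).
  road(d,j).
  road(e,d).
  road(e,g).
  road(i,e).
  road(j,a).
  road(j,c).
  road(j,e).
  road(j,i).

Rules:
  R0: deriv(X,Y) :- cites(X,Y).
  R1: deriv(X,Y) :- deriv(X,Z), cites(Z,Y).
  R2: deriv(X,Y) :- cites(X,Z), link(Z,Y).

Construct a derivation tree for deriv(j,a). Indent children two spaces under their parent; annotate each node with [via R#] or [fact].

deriv(j,a)  [via R1]
  deriv(j,g)  [via R0]
    cites(j,g)  [fact]
  cites(g,a)  [fact]

round 1: derive deriv(a,d) via R0 from cites(a,d)
round 1: derive deriv(c,e) via R0 from cites(c,e)
round 1: derive deriv(c,g) via R0 from cites(c,g)
round 1: derive deriv(d,j) via R0 from cites(d,j)
round 1: derive deriv(e,c) via R0 from cites(e,c)
round 1: derive deriv(e,d) via R0 from cites(e,d)
round 1: derive deriv(g,a) via R0 from cites(g,a)
round 1: derive deriv(g,j) via R0 from cites(g,j)
round 1: derive deriv(j,g) via R0 from cites(j,g)
round 1: derive deriv(a,i) via R2 from cites(a,d), link(d,i)
round 1: derive deriv(a,j) via R2 from cites(a,d), link(d,j)
round 1: derive deriv(c,i) via R2 from cites(c,e), link(e,i)
round 1: derive deriv(e,a) via R2 from cites(e,c), link(c,a)
round 1: derive deriv(e,i) via R2 from cites(e,d), link(d,i)
round 1: derive deriv(e,j) via R2 from cites(e,c), link(c,j)
round 1: derive deriv(g,d) via R2 from cites(g,a), link(a,d)
round 2: derive deriv(a,g) via R1 from deriv(a,j), cites(j,g)
round 2: derive deriv(c,a) via R1 from deriv(c,g), cites(g,a)
round 2: derive deriv(c,c) via R1 from deriv(c,e), cites(e,c)
round 2: derive deriv(c,d) via R1 from deriv(c,e), cites(e,d)
round 2: derive deriv(c,j) via R1 from deriv(c,g), cites(g,j)
round 2: derive deriv(d,g) via R1 from deriv(d,j), cites(j,g)
round 2: derive deriv(e,e) via R1 from deriv(e,c), cites(c,e)
round 2: derive deriv(e,g) via R1 from deriv(e,c), cites(c,g)
round 2: derive deriv(g,g) via R1 from deriv(g,j), cites(j,g)
round 2: derive deriv(j,a) via R1 from deriv(j,g), cites(g,a)
round 2: derive deriv(j,j) via R1 from deriv(j,g), cites(g,j)
round 3: derive deriv(a,a) via R1 from deriv(a,g), cites(g,a)
round 3: derive deriv(d,a) via R1 from deriv(d,g), cites(g,a)
round 3: derive deriv(j,d) via R1 from deriv(j,a), cites(a,d)
round 4: derive deriv(d,d) via R1 from deriv(d,a), cites(a,d)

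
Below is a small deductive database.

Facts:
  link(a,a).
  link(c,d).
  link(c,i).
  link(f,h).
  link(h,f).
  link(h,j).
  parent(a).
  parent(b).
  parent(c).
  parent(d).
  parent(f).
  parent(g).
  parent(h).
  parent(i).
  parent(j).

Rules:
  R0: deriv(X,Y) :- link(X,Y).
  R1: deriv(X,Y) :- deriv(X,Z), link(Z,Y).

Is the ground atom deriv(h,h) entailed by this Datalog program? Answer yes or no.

round 1: derive deriv(a,a) via R0 from link(a,a)
round 1: derive deriv(c,d) via R0 from link(c,d)
round 1: derive deriv(c,i) via R0 from link(c,i)
round 1: derive deriv(f,h) via R0 from link(f,h)
round 1: derive deriv(h,f) via R0 from link(h,f)
round 1: derive deriv(h,j) via R0 from link(h,j)
round 2: derive deriv(f,f) via R1 from deriv(f,h), link(h,f)
round 2: derive deriv(f,j) via R1 from deriv(f,h), link(h,j)
round 2: derive deriv(h,h) via R1 from deriv(h,f), link(f,h)

yes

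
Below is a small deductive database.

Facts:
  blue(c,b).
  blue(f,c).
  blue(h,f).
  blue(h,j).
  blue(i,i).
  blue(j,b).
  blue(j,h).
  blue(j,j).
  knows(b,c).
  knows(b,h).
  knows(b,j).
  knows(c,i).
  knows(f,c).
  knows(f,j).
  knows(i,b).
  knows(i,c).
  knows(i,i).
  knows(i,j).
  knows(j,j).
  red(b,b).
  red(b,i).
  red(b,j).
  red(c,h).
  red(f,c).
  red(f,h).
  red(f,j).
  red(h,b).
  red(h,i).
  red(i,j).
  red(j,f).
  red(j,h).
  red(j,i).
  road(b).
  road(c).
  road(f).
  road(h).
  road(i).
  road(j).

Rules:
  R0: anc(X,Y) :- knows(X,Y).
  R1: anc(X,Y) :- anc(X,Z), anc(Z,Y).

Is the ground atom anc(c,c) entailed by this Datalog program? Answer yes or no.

yes

round 1: derive anc(b,c) via R0 from knows(b,c)
round 1: derive anc(b,h) via R0 from knows(b,h)
round 1: derive anc(b,j) via R0 from knows(b,j)
round 1: derive anc(c,i) via R0 from knows(c,i)
round 1: derive anc(f,c) via R0 from knows(f,c)
round 1: derive anc(f,j) via R0 from knows(f,j)
round 1: derive anc(i,b) via R0 from knows(i,b)
round 1: derive anc(i,c) via R0 from knows(i,c)
round 1: derive anc(i,i) via R0 from knows(i,i)
round 1: derive anc(i,j) via R0 from knows(i,j)
round 1: derive anc(j,j) via R0 from knows(j,j)
round 2: derive anc(b,i) via R1 from anc(b,c), anc(c,i)
round 2: derive anc(c,b) via R1 from anc(c,i), anc(i,b)
round 2: derive anc(c,c) via R1 from anc(c,i), anc(i,c)
round 2: derive anc(c,j) via R1 from anc(c,i), anc(i,j)
round 2: derive anc(f,i) via R1 from anc(f,c), anc(c,i)
round 2: derive anc(i,h) via R1 from anc(i,b), anc(b,h)
round 3: derive anc(b,b) via R1 from anc(b,c), anc(c,b)
round 3: derive anc(c,h) via R1 from anc(c,b), anc(b,h)
round 3: derive anc(f,b) via R1 from anc(f,c), anc(c,b)
round 3: derive anc(f,h) via R1 from anc(f,i), anc(i,h)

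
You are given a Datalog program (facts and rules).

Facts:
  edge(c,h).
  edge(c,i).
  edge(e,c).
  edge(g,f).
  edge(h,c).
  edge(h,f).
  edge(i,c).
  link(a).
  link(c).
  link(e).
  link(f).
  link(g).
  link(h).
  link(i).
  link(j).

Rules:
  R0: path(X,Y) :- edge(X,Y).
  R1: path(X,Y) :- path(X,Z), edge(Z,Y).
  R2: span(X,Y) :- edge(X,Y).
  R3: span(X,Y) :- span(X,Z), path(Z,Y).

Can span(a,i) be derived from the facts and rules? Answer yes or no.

round 1: derive path(c,h) via R0 from edge(c,h)
round 1: derive path(c,i) via R0 from edge(c,i)
round 1: derive path(e,c) via R0 from edge(e,c)
round 1: derive path(g,f) via R0 from edge(g,f)
round 1: derive path(h,c) via R0 from edge(h,c)
round 1: derive path(h,f) via R0 from edge(h,f)
round 1: derive path(i,c) via R0 from edge(i,c)
round 1: derive span(c,h) via R2 from edge(c,h)
round 1: derive span(c,i) via R2 from edge(c,i)
round 1: derive span(e,c) via R2 from edge(e,c)
round 1: derive span(g,f) via R2 from edge(g,f)
round 1: derive span(h,c) via R2 from edge(h,c)
round 1: derive span(h,f) via R2 from edge(h,f)
round 1: derive span(i,c) via R2 from edge(i,c)
round 2: derive path(c,c) via R1 from path(c,h), edge(h,c)
round 2: derive path(c,f) via R1 from path(c,h), edge(h,f)
round 2: derive path(e,h) via R1 from path(e,c), edge(c,h)
round 2: derive path(e,i) via R1 from path(e,c), edge(c,i)
round 2: derive path(h,h) via R1 from path(h,c), edge(c,h)
round 2: derive path(h,i) via R1 from path(h,c), edge(c,i)
round 2: derive path(i,h) via R1 from path(i,c), edge(c,h)
round 2: derive path(i,i) via R1 from path(i,c), edge(c,i)
round 2: derive span(c,c) via R3 from span(c,h), path(h,c)
round 2: derive span(c,f) via R3 from span(c,h), path(h,f)
round 2: derive span(e,h) via R3 from span(e,c), path(c,h)
round 2: derive span(e,i) via R3 from span(e,c), path(c,i)
round 2: derive span(h,h) via R3 from span(h,c), path(c,h)
round 2: derive span(h,i) via R3 from span(h,c), path(c,i)
round 2: derive span(i,h) via R3 from span(i,c), path(c,h)
round 2: derive span(i,i) via R3 from span(i,c), path(c,i)
round 3: derive path(e,f) via R1 from path(e,h), edge(h,f)
round 3: derive path(i,f) via R1 from path(i,h), edge(h,f)
round 3: derive span(e,f) via R3 from span(e,c), path(c,f)
round 3: derive span(i,f) via R3 from span(i,c), path(c,f)

no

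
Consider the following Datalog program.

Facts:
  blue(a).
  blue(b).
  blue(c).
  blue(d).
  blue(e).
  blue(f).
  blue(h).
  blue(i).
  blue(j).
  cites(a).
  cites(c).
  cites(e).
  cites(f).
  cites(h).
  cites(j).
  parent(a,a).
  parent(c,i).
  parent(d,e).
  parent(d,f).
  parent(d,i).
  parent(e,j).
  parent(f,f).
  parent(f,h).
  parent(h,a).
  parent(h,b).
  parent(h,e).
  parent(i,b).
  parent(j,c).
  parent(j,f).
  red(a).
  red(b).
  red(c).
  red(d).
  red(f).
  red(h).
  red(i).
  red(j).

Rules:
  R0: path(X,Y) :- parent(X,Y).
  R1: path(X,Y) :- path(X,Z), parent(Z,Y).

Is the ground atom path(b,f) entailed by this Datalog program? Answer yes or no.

round 1: derive path(a,a) via R0 from parent(a,a)
round 1: derive path(c,i) via R0 from parent(c,i)
round 1: derive path(d,e) via R0 from parent(d,e)
round 1: derive path(d,f) via R0 from parent(d,f)
round 1: derive path(d,i) via R0 from parent(d,i)
round 1: derive path(e,j) via R0 from parent(e,j)
round 1: derive path(f,f) via R0 from parent(f,f)
round 1: derive path(f,h) via R0 from parent(f,h)
round 1: derive path(h,a) via R0 from parent(h,a)
round 1: derive path(h,b) via R0 from parent(h,b)
round 1: derive path(h,e) via R0 from parent(h,e)
round 1: derive path(i,b) via R0 from parent(i,b)
round 1: derive path(j,c) via R0 from parent(j,c)
round 1: derive path(j,f) via R0 from parent(j,f)
round 2: derive path(c,b) via R1 from path(c,i), parent(i,b)
round 2: derive path(d,b) via R1 from path(d,i), parent(i,b)
round 2: derive path(d,h) via R1 from path(d,f), parent(f,h)
round 2: derive path(d,j) via R1 from path(d,e), parent(e,j)
round 2: derive path(e,c) via R1 from path(e,j), parent(j,c)
round 2: derive path(e,f) via R1 from path(e,j), parent(j,f)
round 2: derive path(f,a) via R1 from path(f,h), parent(h,a)
round 2: derive path(f,b) via R1 from path(f,h), parent(h,b)
round 2: derive path(f,e) via R1 from path(f,h), parent(h,e)
round 2: derive path(h,j) via R1 from path(h,e), parent(e,j)
round 2: derive path(j,h) via R1 from path(j,f), parent(f,h)
round 2: derive path(j,i) via R1 from path(j,c), parent(c,i)
round 3: derive path(d,a) via R1 from path(d,h), parent(h,a)
round 3: derive path(d,c) via R1 from path(d,j), parent(j,c)
round 3: derive path(e,h) via R1 from path(e,f), parent(f,h)
round 3: derive path(e,i) via R1 from path(e,c), parent(c,i)
round 3: derive path(f,j) via R1 from path(f,e), parent(e,j)
round 3: derive path(h,c) via R1 from path(h,j), parent(j,c)
round 3: derive path(h,f) via R1 from path(h,j), parent(j,f)
round 3: derive path(j,a) via R1 from path(j,h), parent(h,a)
round 3: derive path(j,b) via R1 from path(j,h), parent(h,b)
round 3: derive path(j,e) via R1 from path(j,h), parent(h,e)
round 4: derive path(e,a) via R1 from path(e,h), parent(h,a)
round 4: derive path(e,b) via R1 from path(e,h), parent(h,b)
round 4: derive path(e,e) via R1 from path(e,h), parent(h,e)
round 4: derive path(f,c) via R1 from path(f,j), parent(j,c)
round 4: derive path(h,h) via R1 from path(h,f), parent(f,h)
round 4: derive path(h,i) via R1 from path(h,c), parent(c,i)
round 4: derive path(j,j) via R1 from path(j,e), parent(e,j)
round 5: derive path(f,i) via R1 from path(f,c), parent(c,i)

no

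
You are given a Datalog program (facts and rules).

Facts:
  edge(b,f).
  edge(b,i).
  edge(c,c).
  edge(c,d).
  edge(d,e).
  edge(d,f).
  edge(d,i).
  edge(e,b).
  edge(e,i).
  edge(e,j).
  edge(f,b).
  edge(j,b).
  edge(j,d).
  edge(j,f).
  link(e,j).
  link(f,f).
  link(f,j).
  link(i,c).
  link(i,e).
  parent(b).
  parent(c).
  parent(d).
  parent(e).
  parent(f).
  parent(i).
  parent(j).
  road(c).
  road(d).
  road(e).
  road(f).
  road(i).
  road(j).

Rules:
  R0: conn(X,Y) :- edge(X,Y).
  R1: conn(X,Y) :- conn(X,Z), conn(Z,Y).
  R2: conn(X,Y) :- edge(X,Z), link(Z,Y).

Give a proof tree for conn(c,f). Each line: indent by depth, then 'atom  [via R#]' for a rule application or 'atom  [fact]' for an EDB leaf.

conn(c,f)  [via R1]
  conn(c,d)  [via R0]
    edge(c,d)  [fact]
  conn(d,f)  [via R0]
    edge(d,f)  [fact]

round 1: derive conn(b,f) via R0 from edge(b,f)
round 1: derive conn(b,i) via R0 from edge(b,i)
round 1: derive conn(c,c) via R0 from edge(c,c)
round 1: derive conn(c,d) via R0 from edge(c,d)
round 1: derive conn(d,e) via R0 from edge(d,e)
round 1: derive conn(d,f) via R0 from edge(d,f)
round 1: derive conn(d,i) via R0 from edge(d,i)
round 1: derive conn(e,b) via R0 from edge(e,b)
round 1: derive conn(e,i) via R0 from edge(e,i)
round 1: derive conn(e,j) via R0 from edge(e,j)
round 1: derive conn(f,b) via R0 from edge(f,b)
round 1: derive conn(j,b) via R0 from edge(j,b)
round 1: derive conn(j,d) via R0 from edge(j,d)
round 1: derive conn(j,f) via R0 from edge(j,f)
round 1: derive conn(b,c) via R2 from edge(b,i), link(i,c)
round 1: derive conn(b,e) via R2 from edge(b,i), link(i,e)
round 1: derive conn(b,j) via R2 from edge(b,f), link(f,j)
round 1: derive conn(d,c) via R2 from edge(d,i), link(i,c)
round 1: derive conn(d,j) via R2 from edge(d,e), link(e,j)
round 1: derive conn(e,c) via R2 from edge(e,i), link(i,c)
round 1: derive conn(e,e) via R2 from edge(e,i), link(i,e)
round 1: derive conn(j,j) via R2 from edge(j,f), link(f,j)
round 2: derive conn(b,b) via R1 from conn(b,e), conn(e,b)
round 2: derive conn(b,d) via R1 from conn(b,c), conn(c,d)
round 2: derive conn(c,e) via R1 from conn(c,d), conn(d,e)
round 2: derive conn(c,f) via R1 from conn(c,d), conn(d,f)
round 2: derive conn(c,i) via R1 from conn(c,d), conn(d,i)
round 2: derive conn(c,j) via R1 from conn(c,d), conn(d,j)
round 2: derive conn(d,b) via R1 from conn(d,e), conn(e,b)
round 2: derive conn(d,d) via R1 from conn(d,c), conn(c,d)
round 2: derive conn(e,d) via R1 from conn(e,c), conn(c,d)
round 2: derive conn(e,f) via R1 from conn(e,b), conn(b,f)
round 2: derive conn(f,c) via R1 from conn(f,b), conn(b,c)
round 2: derive conn(f,e) via R1 from conn(f,b), conn(b,e)
round 2: derive conn(f,f) via R1 from conn(f,b), conn(b,f)
round 2: derive conn(f,i) via R1 from conn(f,b), conn(b,i)
round 2: derive conn(f,j) via R1 from conn(f,b), conn(b,j)
round 2: derive conn(j,c) via R1 from conn(j,b), conn(b,c)
round 2: derive conn(j,e) via R1 from conn(j,b), conn(b,e)
round 2: derive conn(j,i) via R1 from conn(j,b), conn(b,i)
round 3: derive conn(c,b) via R1 from conn(c,d), conn(d,b)
round 3: derive conn(f,d) via R1 from conn(f,b), conn(b,d)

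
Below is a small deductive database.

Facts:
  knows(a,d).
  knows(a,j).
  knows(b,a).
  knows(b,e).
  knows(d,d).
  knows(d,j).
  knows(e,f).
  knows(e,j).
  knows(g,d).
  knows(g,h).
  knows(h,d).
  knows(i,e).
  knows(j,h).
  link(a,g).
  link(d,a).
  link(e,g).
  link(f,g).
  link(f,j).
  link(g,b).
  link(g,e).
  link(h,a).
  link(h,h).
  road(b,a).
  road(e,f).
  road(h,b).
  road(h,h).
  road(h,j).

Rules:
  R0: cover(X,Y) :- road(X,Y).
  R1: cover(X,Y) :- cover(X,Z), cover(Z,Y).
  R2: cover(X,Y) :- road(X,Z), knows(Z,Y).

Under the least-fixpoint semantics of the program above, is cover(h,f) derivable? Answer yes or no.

yes

round 1: derive cover(b,a) via R0 from road(b,a)
round 1: derive cover(e,f) via R0 from road(e,f)
round 1: derive cover(h,b) via R0 from road(h,b)
round 1: derive cover(h,h) via R0 from road(h,h)
round 1: derive cover(h,j) via R0 from road(h,j)
round 1: derive cover(b,d) via R2 from road(b,a), knows(a,d)
round 1: derive cover(b,j) via R2 from road(b,a), knows(a,j)
round 1: derive cover(h,a) via R2 from road(h,b), knows(b,a)
round 1: derive cover(h,d) via R2 from road(h,h), knows(h,d)
round 1: derive cover(h,e) via R2 from road(h,b), knows(b,e)
round 2: derive cover(h,f) via R1 from cover(h,e), cover(e,f)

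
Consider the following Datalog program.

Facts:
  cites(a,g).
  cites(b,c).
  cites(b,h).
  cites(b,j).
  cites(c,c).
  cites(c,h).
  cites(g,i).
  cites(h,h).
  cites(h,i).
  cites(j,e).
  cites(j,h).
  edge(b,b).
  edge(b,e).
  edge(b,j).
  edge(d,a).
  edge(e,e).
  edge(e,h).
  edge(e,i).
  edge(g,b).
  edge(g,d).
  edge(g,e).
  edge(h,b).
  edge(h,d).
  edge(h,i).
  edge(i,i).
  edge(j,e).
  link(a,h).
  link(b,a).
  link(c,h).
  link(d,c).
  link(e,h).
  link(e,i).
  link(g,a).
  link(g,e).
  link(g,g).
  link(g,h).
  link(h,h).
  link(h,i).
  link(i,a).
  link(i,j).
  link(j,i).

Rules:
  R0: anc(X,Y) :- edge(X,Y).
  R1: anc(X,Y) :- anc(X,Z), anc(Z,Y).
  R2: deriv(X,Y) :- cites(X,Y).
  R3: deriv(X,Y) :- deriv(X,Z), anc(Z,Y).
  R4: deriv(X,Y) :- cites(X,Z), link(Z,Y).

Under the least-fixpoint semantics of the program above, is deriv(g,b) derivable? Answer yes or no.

round 1: derive anc(b,b) via R0 from edge(b,b)
round 1: derive anc(b,e) via R0 from edge(b,e)
round 1: derive anc(b,j) via R0 from edge(b,j)
round 1: derive anc(d,a) via R0 from edge(d,a)
round 1: derive anc(e,e) via R0 from edge(e,e)
round 1: derive anc(e,h) via R0 from edge(e,h)
round 1: derive anc(e,i) via R0 from edge(e,i)
round 1: derive anc(g,b) via R0 from edge(g,b)
round 1: derive anc(g,d) via R0 from edge(g,d)
round 1: derive anc(g,e) via R0 from edge(g,e)
round 1: derive anc(h,b) via R0 from edge(h,b)
round 1: derive anc(h,d) via R0 from edge(h,d)
round 1: derive anc(h,i) via R0 from edge(h,i)
round 1: derive anc(i,i) via R0 from edge(i,i)
round 1: derive anc(j,e) via R0 from edge(j,e)
round 1: derive deriv(a,g) via R2 from cites(a,g)
round 1: derive deriv(b,c) via R2 from cites(b,c)
round 1: derive deriv(b,h) via R2 from cites(b,h)
round 1: derive deriv(b,j) via R2 from cites(b,j)
round 1: derive deriv(c,c) via R2 from cites(c,c)
round 1: derive deriv(c,h) via R2 from cites(c,h)
round 1: derive deriv(g,i) via R2 from cites(g,i)
round 1: derive deriv(h,h) via R2 from cites(h,h)
round 1: derive deriv(h,i) via R2 from cites(h,i)
round 1: derive deriv(j,e) via R2 from cites(j,e)
round 1: derive deriv(j,h) via R2 from cites(j,h)
round 1: derive deriv(a,a) via R4 from cites(a,g), link(g,a)
round 1: derive deriv(a,e) via R4 from cites(a,g), link(g,e)
round 1: derive deriv(a,h) via R4 from cites(a,g), link(g,h)
round 1: derive deriv(b,i) via R4 from cites(b,h), link(h,i)
round 1: derive deriv(c,i) via R4 from cites(c,h), link(h,i)
round 1: derive deriv(g,a) via R4 from cites(g,i), link(i,a)
round 1: derive deriv(g,j) via R4 from cites(g,i), link(i,j)
round 1: derive deriv(h,a) via R4 from cites(h,i), link(i,a)
round 1: derive deriv(h,j) via R4 from cites(h,i), link(i,j)
round 1: derive deriv(j,i) via R4 from cites(j,e), link(e,i)
round 2: derive anc(b,h) via R1 from anc(b,e), anc(e,h)
round 2: derive anc(b,i) via R1 from anc(b,e), anc(e,i)
round 2: derive anc(e,b) via R1 from anc(e,h), anc(h,b)
round 2: derive anc(e,d) via R1 from anc(e,h), anc(h,d)
round 2: derive anc(g,a) via R1 from anc(g,d), anc(d,a)
round 2: derive anc(g,h) via R1 from anc(g,e), anc(e,h)
round 2: derive anc(g,i) via R1 from anc(g,e), anc(e,i)
round 2: derive anc(g,j) via R1 from anc(g,b), anc(b,j)
round 2: derive anc(h,a) via R1 from anc(h,d), anc(d,a)
round 2: derive anc(h,e) via R1 from anc(h,b), anc(b,e)
round 2: derive anc(h,j) via R1 from anc(h,b), anc(b,j)
round 2: derive anc(j,h) via R1 from anc(j,e), anc(e,h)
round 2: derive anc(j,i) via R1 from anc(j,e), anc(e,i)
round 2: derive deriv(a,b) via R3 from deriv(a,g), anc(g,b)
round 2: derive deriv(a,d) via R3 from deriv(a,g), anc(g,d)
round 2: derive deriv(a,i) via R3 from deriv(a,e), anc(e,i)
round 2: derive deriv(b,b) via R3 from deriv(b,h), anc(h,b)
round 2: derive deriv(b,d) via R3 from deriv(b,h), anc(h,d)
round 2: derive deriv(b,e) via R3 from deriv(b,j), anc(j,e)
round 2: derive deriv(c,b) via R3 from deriv(c,h), anc(h,b)
round 2: derive deriv(c,d) via R3 from deriv(c,h), anc(h,d)
round 2: derive deriv(g,e) via R3 from deriv(g,j), anc(j,e)
round 2: derive deriv(h,b) via R3 from deriv(h,h), anc(h,b)
round 2: derive deriv(h,d) via R3 from deriv(h,h), anc(h,d)
round 2: derive deriv(h,e) via R3 from deriv(h,j), anc(j,e)
round 2: derive deriv(j,b) via R3 from deriv(j,h), anc(h,b)
round 2: derive deriv(j,d) via R3 from deriv(j,h), anc(h,d)
round 3: derive anc(b,a) via R1 from anc(b,h), anc(h,a)
round 3: derive anc(b,d) via R1 from anc(b,e), anc(e,d)
round 3: derive anc(e,a) via R1 from anc(e,d), anc(d,a)
round 3: derive anc(e,j) via R1 from anc(e,b), anc(b,j)
round 3: derive anc(h,h) via R1 from anc(h,b), anc(b,h)
round 3: derive anc(j,a) via R1 from anc(j,h), anc(h,a)
round 3: derive anc(j,b) via R1 from anc(j,e), anc(e,b)
round 3: derive anc(j,d) via R1 from anc(j,e), anc(e,d)
round 3: derive anc(j,j) via R1 from anc(j,h), anc(h,j)
round 3: derive deriv(a,j) via R3 from deriv(a,b), anc(b,j)
round 3: derive deriv(b,a) via R3 from deriv(b,d), anc(d,a)
round 3: derive deriv(c,a) via R3 from deriv(c,d), anc(d,a)
round 3: derive deriv(c,e) via R3 from deriv(c,b), anc(b,e)
round 3: derive deriv(c,j) via R3 from deriv(c,b), anc(b,j)
round 3: derive deriv(g,b) via R3 from deriv(g,e), anc(e,b)
round 3: derive deriv(g,d) via R3 from deriv(g,e), anc(e,d)
round 3: derive deriv(g,h) via R3 from deriv(g,e), anc(e,h)
round 3: derive deriv(j,a) via R3 from deriv(j,d), anc(d,a)
round 3: derive deriv(j,j) via R3 from deriv(j,b), anc(b,j)

yes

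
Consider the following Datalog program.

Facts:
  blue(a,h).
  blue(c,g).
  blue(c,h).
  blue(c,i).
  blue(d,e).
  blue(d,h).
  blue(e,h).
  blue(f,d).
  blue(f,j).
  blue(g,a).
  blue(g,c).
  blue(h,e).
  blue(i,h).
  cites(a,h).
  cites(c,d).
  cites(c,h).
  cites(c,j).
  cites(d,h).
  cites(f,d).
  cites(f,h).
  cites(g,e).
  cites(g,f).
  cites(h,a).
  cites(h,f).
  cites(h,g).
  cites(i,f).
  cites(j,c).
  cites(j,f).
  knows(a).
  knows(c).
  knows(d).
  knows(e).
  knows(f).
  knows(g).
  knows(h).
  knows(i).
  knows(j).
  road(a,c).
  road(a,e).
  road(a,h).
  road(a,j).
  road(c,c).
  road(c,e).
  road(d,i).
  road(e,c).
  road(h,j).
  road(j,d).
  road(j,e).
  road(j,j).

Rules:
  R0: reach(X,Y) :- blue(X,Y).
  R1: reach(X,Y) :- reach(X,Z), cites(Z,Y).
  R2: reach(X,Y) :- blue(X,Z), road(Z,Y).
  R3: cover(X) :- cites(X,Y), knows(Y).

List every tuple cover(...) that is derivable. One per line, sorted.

cover(a)
cover(c)
cover(d)
cover(f)
cover(g)
cover(h)
cover(i)
cover(j)

round 1: derive cover(a) via R3 from cites(a,h), knows(h)
round 1: derive cover(c) via R3 from cites(c,d), knows(d)
round 1: derive cover(d) via R3 from cites(d,h), knows(h)
round 1: derive cover(f) via R3 from cites(f,d), knows(d)
round 1: derive cover(g) via R3 from cites(g,e), knows(e)
round 1: derive cover(h) via R3 from cites(h,a), knows(a)
round 1: derive cover(i) via R3 from cites(i,f), knows(f)
round 1: derive cover(j) via R3 from cites(j,c), knows(c)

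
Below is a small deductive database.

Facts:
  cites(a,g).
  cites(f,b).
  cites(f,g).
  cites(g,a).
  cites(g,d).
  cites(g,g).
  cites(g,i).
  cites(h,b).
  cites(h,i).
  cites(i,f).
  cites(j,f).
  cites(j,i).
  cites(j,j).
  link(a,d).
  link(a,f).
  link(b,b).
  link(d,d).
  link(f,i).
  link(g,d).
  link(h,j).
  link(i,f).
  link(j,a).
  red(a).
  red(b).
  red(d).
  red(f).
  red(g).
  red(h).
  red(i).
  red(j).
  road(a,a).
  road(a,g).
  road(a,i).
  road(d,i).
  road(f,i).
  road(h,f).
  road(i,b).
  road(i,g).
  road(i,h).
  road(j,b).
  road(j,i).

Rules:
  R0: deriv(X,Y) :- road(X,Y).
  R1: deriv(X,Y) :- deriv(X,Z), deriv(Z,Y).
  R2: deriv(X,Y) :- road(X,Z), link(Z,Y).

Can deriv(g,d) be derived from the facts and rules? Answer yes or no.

round 1: derive deriv(a,a) via R0 from road(a,a)
round 1: derive deriv(a,g) via R0 from road(a,g)
round 1: derive deriv(a,i) via R0 from road(a,i)
round 1: derive deriv(d,i) via R0 from road(d,i)
round 1: derive deriv(f,i) via R0 from road(f,i)
round 1: derive deriv(h,f) via R0 from road(h,f)
round 1: derive deriv(i,b) via R0 from road(i,b)
round 1: derive deriv(i,g) via R0 from road(i,g)
round 1: derive deriv(i,h) via R0 from road(i,h)
round 1: derive deriv(j,b) via R0 from road(j,b)
round 1: derive deriv(j,i) via R0 from road(j,i)
round 1: derive deriv(a,d) via R2 from road(a,a), link(a,d)
round 1: derive deriv(a,f) via R2 from road(a,a), link(a,f)
round 1: derive deriv(d,f) via R2 from road(d,i), link(i,f)
round 1: derive deriv(f,f) via R2 from road(f,i), link(i,f)
round 1: derive deriv(h,i) via R2 from road(h,f), link(f,i)
round 1: derive deriv(i,d) via R2 from road(i,g), link(g,d)
round 1: derive deriv(i,j) via R2 from road(i,h), link(h,j)
round 1: derive deriv(j,f) via R2 from road(j,i), link(i,f)
round 2: derive deriv(a,b) via R1 from deriv(a,i), deriv(i,b)
round 2: derive deriv(a,h) via R1 from deriv(a,i), deriv(i,h)
round 2: derive deriv(a,j) via R1 from deriv(a,i), deriv(i,j)
round 2: derive deriv(d,b) via R1 from deriv(d,i), deriv(i,b)
round 2: derive deriv(d,d) via R1 from deriv(d,i), deriv(i,d)
round 2: derive deriv(d,g) via R1 from deriv(d,i), deriv(i,g)
round 2: derive deriv(d,h) via R1 from deriv(d,i), deriv(i,h)
round 2: derive deriv(d,j) via R1 from deriv(d,i), deriv(i,j)
round 2: derive deriv(f,b) via R1 from deriv(f,i), deriv(i,b)
round 2: derive deriv(f,d) via R1 from deriv(f,i), deriv(i,d)
round 2: derive deriv(f,g) via R1 from deriv(f,i), deriv(i,g)
round 2: derive deriv(f,h) via R1 from deriv(f,i), deriv(i,h)
round 2: derive deriv(f,j) via R1 from deriv(f,i), deriv(i,j)
round 2: derive deriv(h,b) via R1 from deriv(h,i), deriv(i,b)
round 2: derive deriv(h,d) via R1 from deriv(h,i), deriv(i,d)
round 2: derive deriv(h,g) via R1 from deriv(h,i), deriv(i,g)
round 2: derive deriv(h,h) via R1 from deriv(h,i), deriv(i,h)
round 2: derive deriv(h,j) via R1 from deriv(h,i), deriv(i,j)
round 2: derive deriv(i,f) via R1 from deriv(i,d), deriv(d,f)
round 2: derive deriv(i,i) via R1 from deriv(i,d), deriv(d,i)
round 2: derive deriv(j,d) via R1 from deriv(j,i), deriv(i,d)
round 2: derive deriv(j,g) via R1 from deriv(j,i), deriv(i,g)
round 2: derive deriv(j,h) via R1 from deriv(j,i), deriv(i,h)
round 2: derive deriv(j,j) via R1 from deriv(j,i), deriv(i,j)

no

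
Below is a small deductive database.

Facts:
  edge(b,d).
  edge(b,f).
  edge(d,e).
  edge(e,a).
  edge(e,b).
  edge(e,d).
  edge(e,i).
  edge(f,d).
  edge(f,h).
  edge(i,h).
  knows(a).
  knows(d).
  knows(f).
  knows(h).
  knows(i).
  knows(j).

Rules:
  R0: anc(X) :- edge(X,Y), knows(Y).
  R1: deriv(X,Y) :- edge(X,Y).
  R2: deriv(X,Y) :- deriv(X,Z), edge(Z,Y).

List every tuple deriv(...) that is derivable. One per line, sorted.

round 1: derive deriv(b,d) via R1 from edge(b,d)
round 1: derive deriv(b,f) via R1 from edge(b,f)
round 1: derive deriv(d,e) via R1 from edge(d,e)
round 1: derive deriv(e,a) via R1 from edge(e,a)
round 1: derive deriv(e,b) via R1 from edge(e,b)
round 1: derive deriv(e,d) via R1 from edge(e,d)
round 1: derive deriv(e,i) via R1 from edge(e,i)
round 1: derive deriv(f,d) via R1 from edge(f,d)
round 1: derive deriv(f,h) via R1 from edge(f,h)
round 1: derive deriv(i,h) via R1 from edge(i,h)
round 2: derive deriv(b,e) via R2 from deriv(b,d), edge(d,e)
round 2: derive deriv(b,h) via R2 from deriv(b,f), edge(f,h)
round 2: derive deriv(d,a) via R2 from deriv(d,e), edge(e,a)
round 2: derive deriv(d,b) via R2 from deriv(d,e), edge(e,b)
round 2: derive deriv(d,d) via R2 from deriv(d,e), edge(e,d)
round 2: derive deriv(d,i) via R2 from deriv(d,e), edge(e,i)
round 2: derive deriv(e,e) via R2 from deriv(e,d), edge(d,e)
round 2: derive deriv(e,f) via R2 from deriv(e,b), edge(b,f)
round 2: derive deriv(e,h) via R2 from deriv(e,i), edge(i,h)
round 2: derive deriv(f,e) via R2 from deriv(f,d), edge(d,e)
round 3: derive deriv(b,a) via R2 from deriv(b,e), edge(e,a)
round 3: derive deriv(b,b) via R2 from deriv(b,e), edge(e,b)
round 3: derive deriv(b,i) via R2 from deriv(b,e), edge(e,i)
round 3: derive deriv(d,f) via R2 from deriv(d,b), edge(b,f)
round 3: derive deriv(d,h) via R2 from deriv(d,i), edge(i,h)
round 3: derive deriv(f,a) via R2 from deriv(f,e), edge(e,a)
round 3: derive deriv(f,b) via R2 from deriv(f,e), edge(e,b)
round 3: derive deriv(f,i) via R2 from deriv(f,e), edge(e,i)
round 4: derive deriv(f,f) via R2 from deriv(f,b), edge(b,f)

deriv(b,a)
deriv(b,b)
deriv(b,d)
deriv(b,e)
deriv(b,f)
deriv(b,h)
deriv(b,i)
deriv(d,a)
deriv(d,b)
deriv(d,d)
deriv(d,e)
deriv(d,f)
deriv(d,h)
deriv(d,i)
deriv(e,a)
deriv(e,b)
deriv(e,d)
deriv(e,e)
deriv(e,f)
deriv(e,h)
deriv(e,i)
deriv(f,a)
deriv(f,b)
deriv(f,d)
deriv(f,e)
deriv(f,f)
deriv(f,h)
deriv(f,i)
deriv(i,h)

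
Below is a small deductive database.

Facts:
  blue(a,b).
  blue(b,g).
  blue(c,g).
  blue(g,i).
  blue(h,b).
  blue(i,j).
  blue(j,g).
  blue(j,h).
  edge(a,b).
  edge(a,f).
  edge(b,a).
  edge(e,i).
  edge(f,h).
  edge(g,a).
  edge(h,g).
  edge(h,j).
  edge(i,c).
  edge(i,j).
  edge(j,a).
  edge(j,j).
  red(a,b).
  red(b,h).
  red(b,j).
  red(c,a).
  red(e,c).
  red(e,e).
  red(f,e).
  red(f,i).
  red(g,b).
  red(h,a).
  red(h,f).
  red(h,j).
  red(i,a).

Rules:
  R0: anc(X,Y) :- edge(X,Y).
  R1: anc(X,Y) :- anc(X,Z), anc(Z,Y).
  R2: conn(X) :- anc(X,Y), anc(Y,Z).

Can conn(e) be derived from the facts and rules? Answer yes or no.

yes

round 1: derive anc(a,b) via R0 from edge(a,b)
round 1: derive anc(a,f) via R0 from edge(a,f)
round 1: derive anc(b,a) via R0 from edge(b,a)
round 1: derive anc(e,i) via R0 from edge(e,i)
round 1: derive anc(f,h) via R0 from edge(f,h)
round 1: derive anc(g,a) via R0 from edge(g,a)
round 1: derive anc(h,g) via R0 from edge(h,g)
round 1: derive anc(h,j) via R0 from edge(h,j)
round 1: derive anc(i,c) via R0 from edge(i,c)
round 1: derive anc(i,j) via R0 from edge(i,j)
round 1: derive anc(j,a) via R0 from edge(j,a)
round 1: derive anc(j,j) via R0 from edge(j,j)
round 2: derive anc(a,a) via R1 from anc(a,b), anc(b,a)
round 2: derive anc(a,h) via R1 from anc(a,f), anc(f,h)
round 2: derive anc(b,b) via R1 from anc(b,a), anc(a,b)
round 2: derive anc(b,f) via R1 from anc(b,a), anc(a,f)
round 2: derive anc(e,c) via R1 from anc(e,i), anc(i,c)
round 2: derive anc(e,j) via R1 from anc(e,i), anc(i,j)
round 2: derive anc(f,g) via R1 from anc(f,h), anc(h,g)
round 2: derive anc(f,j) via R1 from anc(f,h), anc(h,j)
round 2: derive anc(g,b) via R1 from anc(g,a), anc(a,b)
round 2: derive anc(g,f) via R1 from anc(g,a), anc(a,f)
round 2: derive anc(h,a) via R1 from anc(h,g), anc(g,a)
round 2: derive anc(i,a) via R1 from anc(i,j), anc(j,a)
round 2: derive anc(j,b) via R1 from anc(j,a), anc(a,b)
round 2: derive anc(j,f) via R1 from anc(j,a), anc(a,f)
round 2: derive conn(a) via R2 from anc(a,b), anc(b,a)
round 2: derive conn(b) via R2 from anc(b,a), anc(a,b)
round 2: derive conn(e) via R2 from anc(e,i), anc(i,c)
round 2: derive conn(f) via R2 from anc(f,h), anc(h,g)
round 2: derive conn(g) via R2 from anc(g,a), anc(a,b)
round 2: derive conn(h) via R2 from anc(h,g), anc(g,a)
round 2: derive conn(i) via R2 from anc(i,j), anc(j,a)
round 2: derive conn(j) via R2 from anc(j,a), anc(a,b)
round 3: derive anc(a,g) via R1 from anc(a,f), anc(f,g)
round 3: derive anc(a,j) via R1 from anc(a,f), anc(f,j)
round 3: derive anc(b,g) via R1 from anc(b,f), anc(f,g)
round 3: derive anc(b,h) via R1 from anc(b,a), anc(a,h)
round 3: derive anc(b,j) via R1 from anc(b,f), anc(f,j)
round 3: derive anc(e,a) via R1 from anc(e,i), anc(i,a)
round 3: derive anc(e,b) via R1 from anc(e,j), anc(j,b)
round 3: derive anc(e,f) via R1 from anc(e,j), anc(j,f)
round 3: derive anc(f,a) via R1 from anc(f,g), anc(g,a)
round 3: derive anc(f,b) via R1 from anc(f,g), anc(g,b)
round 3: derive anc(f,f) via R1 from anc(f,g), anc(g,f)
round 3: derive anc(g,g) via R1 from anc(g,f), anc(f,g)
round 3: derive anc(g,h) via R1 from anc(g,a), anc(a,h)
round 3: derive anc(g,j) via R1 from anc(g,f), anc(f,j)
round 3: derive anc(h,b) via R1 from anc(h,a), anc(a,b)
round 3: derive anc(h,f) via R1 from anc(h,a), anc(a,f)
round 3: derive anc(h,h) via R1 from anc(h,a), anc(a,h)
round 3: derive anc(i,b) via R1 from anc(i,a), anc(a,b)
round 3: derive anc(i,f) via R1 from anc(i,a), anc(a,f)
round 3: derive anc(i,h) via R1 from anc(i,a), anc(a,h)
round 3: derive anc(j,g) via R1 from anc(j,f), anc(f,g)
round 3: derive anc(j,h) via R1 from anc(j,a), anc(a,h)
round 4: derive anc(e,g) via R1 from anc(e,a), anc(a,g)
round 4: derive anc(e,h) via R1 from anc(e,a), anc(a,h)
round 4: derive anc(i,g) via R1 from anc(i,a), anc(a,g)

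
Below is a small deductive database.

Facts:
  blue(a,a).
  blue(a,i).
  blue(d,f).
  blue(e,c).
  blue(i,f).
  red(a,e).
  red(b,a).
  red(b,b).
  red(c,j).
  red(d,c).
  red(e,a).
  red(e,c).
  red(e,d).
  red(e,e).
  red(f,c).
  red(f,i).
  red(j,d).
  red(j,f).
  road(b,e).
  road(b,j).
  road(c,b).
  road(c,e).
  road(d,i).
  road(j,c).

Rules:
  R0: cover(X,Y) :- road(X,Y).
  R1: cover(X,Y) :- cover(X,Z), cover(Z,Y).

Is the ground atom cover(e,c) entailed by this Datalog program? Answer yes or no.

round 1: derive cover(b,e) via R0 from road(b,e)
round 1: derive cover(b,j) via R0 from road(b,j)
round 1: derive cover(c,b) via R0 from road(c,b)
round 1: derive cover(c,e) via R0 from road(c,e)
round 1: derive cover(d,i) via R0 from road(d,i)
round 1: derive cover(j,c) via R0 from road(j,c)
round 2: derive cover(b,c) via R1 from cover(b,j), cover(j,c)
round 2: derive cover(c,j) via R1 from cover(c,b), cover(b,j)
round 2: derive cover(j,b) via R1 from cover(j,c), cover(c,b)
round 2: derive cover(j,e) via R1 from cover(j,c), cover(c,e)
round 3: derive cover(b,b) via R1 from cover(b,c), cover(c,b)
round 3: derive cover(c,c) via R1 from cover(c,b), cover(b,c)
round 3: derive cover(j,j) via R1 from cover(j,b), cover(b,j)

no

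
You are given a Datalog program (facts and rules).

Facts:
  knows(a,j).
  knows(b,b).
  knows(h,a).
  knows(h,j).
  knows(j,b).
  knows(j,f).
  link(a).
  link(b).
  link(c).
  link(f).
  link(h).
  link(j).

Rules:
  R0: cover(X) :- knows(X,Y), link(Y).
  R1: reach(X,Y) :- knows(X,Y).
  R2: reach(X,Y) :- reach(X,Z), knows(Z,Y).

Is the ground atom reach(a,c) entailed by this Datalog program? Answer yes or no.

no

round 1: derive reach(a,j) via R1 from knows(a,j)
round 1: derive reach(b,b) via R1 from knows(b,b)
round 1: derive reach(h,a) via R1 from knows(h,a)
round 1: derive reach(h,j) via R1 from knows(h,j)
round 1: derive reach(j,b) via R1 from knows(j,b)
round 1: derive reach(j,f) via R1 from knows(j,f)
round 2: derive reach(a,b) via R2 from reach(a,j), knows(j,b)
round 2: derive reach(a,f) via R2 from reach(a,j), knows(j,f)
round 2: derive reach(h,b) via R2 from reach(h,j), knows(j,b)
round 2: derive reach(h,f) via R2 from reach(h,j), knows(j,f)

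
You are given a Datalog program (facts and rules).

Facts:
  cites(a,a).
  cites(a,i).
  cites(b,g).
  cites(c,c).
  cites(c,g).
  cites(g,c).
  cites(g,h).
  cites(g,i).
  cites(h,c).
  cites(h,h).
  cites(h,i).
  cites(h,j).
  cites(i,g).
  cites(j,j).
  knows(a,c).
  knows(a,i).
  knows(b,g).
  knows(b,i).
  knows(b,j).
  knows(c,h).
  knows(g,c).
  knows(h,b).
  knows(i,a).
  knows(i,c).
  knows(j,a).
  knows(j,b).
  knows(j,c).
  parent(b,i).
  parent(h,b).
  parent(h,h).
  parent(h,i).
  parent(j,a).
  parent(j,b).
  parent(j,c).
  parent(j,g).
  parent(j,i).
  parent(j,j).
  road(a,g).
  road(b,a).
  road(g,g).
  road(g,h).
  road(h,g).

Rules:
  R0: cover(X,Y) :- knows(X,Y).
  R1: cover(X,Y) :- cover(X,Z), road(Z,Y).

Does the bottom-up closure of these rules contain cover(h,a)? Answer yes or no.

round 1: derive cover(a,c) via R0 from knows(a,c)
round 1: derive cover(a,i) via R0 from knows(a,i)
round 1: derive cover(b,g) via R0 from knows(b,g)
round 1: derive cover(b,i) via R0 from knows(b,i)
round 1: derive cover(b,j) via R0 from knows(b,j)
round 1: derive cover(c,h) via R0 from knows(c,h)
round 1: derive cover(g,c) via R0 from knows(g,c)
round 1: derive cover(h,b) via R0 from knows(h,b)
round 1: derive cover(i,a) via R0 from knows(i,a)
round 1: derive cover(i,c) via R0 from knows(i,c)
round 1: derive cover(j,a) via R0 from knows(j,a)
round 1: derive cover(j,b) via R0 from knows(j,b)
round 1: derive cover(j,c) via R0 from knows(j,c)
round 2: derive cover(b,h) via R1 from cover(b,g), road(g,h)
round 2: derive cover(c,g) via R1 from cover(c,h), road(h,g)
round 2: derive cover(h,a) via R1 from cover(h,b), road(b,a)
round 2: derive cover(i,g) via R1 from cover(i,a), road(a,g)
round 2: derive cover(j,g) via R1 from cover(j,a), road(a,g)
round 3: derive cover(h,g) via R1 from cover(h,a), road(a,g)
round 3: derive cover(i,h) via R1 from cover(i,g), road(g,h)
round 3: derive cover(j,h) via R1 from cover(j,g), road(g,h)
round 4: derive cover(h,h) via R1 from cover(h,g), road(g,h)

yes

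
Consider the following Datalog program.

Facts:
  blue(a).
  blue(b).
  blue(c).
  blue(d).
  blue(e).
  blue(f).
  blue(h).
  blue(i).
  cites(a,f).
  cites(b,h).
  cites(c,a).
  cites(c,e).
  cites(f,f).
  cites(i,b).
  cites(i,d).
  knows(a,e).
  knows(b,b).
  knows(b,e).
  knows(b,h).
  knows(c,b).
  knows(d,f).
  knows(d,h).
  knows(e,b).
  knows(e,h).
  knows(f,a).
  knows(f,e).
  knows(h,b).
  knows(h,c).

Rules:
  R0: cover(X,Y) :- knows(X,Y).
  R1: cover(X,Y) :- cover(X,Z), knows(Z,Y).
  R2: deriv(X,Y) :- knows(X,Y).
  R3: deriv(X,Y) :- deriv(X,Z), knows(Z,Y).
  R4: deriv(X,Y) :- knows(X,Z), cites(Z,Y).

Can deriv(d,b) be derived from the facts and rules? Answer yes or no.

yes

round 1: derive deriv(a,e) via R2 from knows(a,e)
round 1: derive deriv(b,b) via R2 from knows(b,b)
round 1: derive deriv(b,e) via R2 from knows(b,e)
round 1: derive deriv(b,h) via R2 from knows(b,h)
round 1: derive deriv(c,b) via R2 from knows(c,b)
round 1: derive deriv(d,f) via R2 from knows(d,f)
round 1: derive deriv(d,h) via R2 from knows(d,h)
round 1: derive deriv(e,b) via R2 from knows(e,b)
round 1: derive deriv(e,h) via R2 from knows(e,h)
round 1: derive deriv(f,a) via R2 from knows(f,a)
round 1: derive deriv(f,e) via R2 from knows(f,e)
round 1: derive deriv(h,b) via R2 from knows(h,b)
round 1: derive deriv(h,c) via R2 from knows(h,c)
round 1: derive deriv(c,h) via R4 from knows(c,b), cites(b,h)
round 1: derive deriv(f,f) via R4 from knows(f,a), cites(a,f)
round 1: derive deriv(h,a) via R4 from knows(h,c), cites(c,a)
round 1: derive deriv(h,e) via R4 from knows(h,c), cites(c,e)
round 1: derive deriv(h,h) via R4 from knows(h,b), cites(b,h)
round 2: derive deriv(a,b) via R3 from deriv(a,e), knows(e,b)
round 2: derive deriv(a,h) via R3 from deriv(a,e), knows(e,h)
round 2: derive deriv(b,c) via R3 from deriv(b,h), knows(h,c)
round 2: derive deriv(c,c) via R3 from deriv(c,h), knows(h,c)
round 2: derive deriv(c,e) via R3 from deriv(c,b), knows(b,e)
round 2: derive deriv(d,a) via R3 from deriv(d,f), knows(f,a)
round 2: derive deriv(d,b) via R3 from deriv(d,h), knows(h,b)
round 2: derive deriv(d,c) via R3 from deriv(d,h), knows(h,c)
round 2: derive deriv(d,e) via R3 from deriv(d,f), knows(f,e)
round 2: derive deriv(e,c) via R3 from deriv(e,h), knows(h,c)
round 2: derive deriv(e,e) via R3 from deriv(e,b), knows(b,e)
round 2: derive deriv(f,b) via R3 from deriv(f,e), knows(e,b)
round 2: derive deriv(f,h) via R3 from deriv(f,e), knows(e,h)
round 3: derive deriv(a,c) via R3 from deriv(a,h), knows(h,c)
round 3: derive deriv(f,c) via R3 from deriv(f,h), knows(h,c)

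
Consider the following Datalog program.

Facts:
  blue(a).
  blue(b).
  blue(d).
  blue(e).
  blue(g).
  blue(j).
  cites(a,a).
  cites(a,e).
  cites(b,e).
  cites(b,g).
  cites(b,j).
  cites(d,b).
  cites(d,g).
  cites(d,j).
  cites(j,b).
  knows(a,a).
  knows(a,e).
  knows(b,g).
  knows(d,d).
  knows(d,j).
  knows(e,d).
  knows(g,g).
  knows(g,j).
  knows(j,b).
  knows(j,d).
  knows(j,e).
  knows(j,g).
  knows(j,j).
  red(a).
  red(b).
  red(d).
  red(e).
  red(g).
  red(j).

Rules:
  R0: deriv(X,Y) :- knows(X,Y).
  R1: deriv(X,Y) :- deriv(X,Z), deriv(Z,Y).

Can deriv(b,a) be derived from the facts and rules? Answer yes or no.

round 1: derive deriv(a,a) via R0 from knows(a,a)
round 1: derive deriv(a,e) via R0 from knows(a,e)
round 1: derive deriv(b,g) via R0 from knows(b,g)
round 1: derive deriv(d,d) via R0 from knows(d,d)
round 1: derive deriv(d,j) via R0 from knows(d,j)
round 1: derive deriv(e,d) via R0 from knows(e,d)
round 1: derive deriv(g,g) via R0 from knows(g,g)
round 1: derive deriv(g,j) via R0 from knows(g,j)
round 1: derive deriv(j,b) via R0 from knows(j,b)
round 1: derive deriv(j,d) via R0 from knows(j,d)
round 1: derive deriv(j,e) via R0 from knows(j,e)
round 1: derive deriv(j,g) via R0 from knows(j,g)
round 1: derive deriv(j,j) via R0 from knows(j,j)
round 2: derive deriv(a,d) via R1 from deriv(a,e), deriv(e,d)
round 2: derive deriv(b,j) via R1 from deriv(b,g), deriv(g,j)
round 2: derive deriv(d,b) via R1 from deriv(d,j), deriv(j,b)
round 2: derive deriv(d,e) via R1 from deriv(d,j), deriv(j,e)
round 2: derive deriv(d,g) via R1 from deriv(d,j), deriv(j,g)
round 2: derive deriv(e,j) via R1 from deriv(e,d), deriv(d,j)
round 2: derive deriv(g,b) via R1 from deriv(g,j), deriv(j,b)
round 2: derive deriv(g,d) via R1 from deriv(g,j), deriv(j,d)
round 2: derive deriv(g,e) via R1 from deriv(g,j), deriv(j,e)
round 3: derive deriv(a,b) via R1 from deriv(a,d), deriv(d,b)
round 3: derive deriv(a,g) via R1 from deriv(a,d), deriv(d,g)
round 3: derive deriv(a,j) via R1 from deriv(a,d), deriv(d,j)
round 3: derive deriv(b,b) via R1 from deriv(b,g), deriv(g,b)
round 3: derive deriv(b,d) via R1 from deriv(b,g), deriv(g,d)
round 3: derive deriv(b,e) via R1 from deriv(b,g), deriv(g,e)
round 3: derive deriv(e,b) via R1 from deriv(e,d), deriv(d,b)
round 3: derive deriv(e,e) via R1 from deriv(e,d), deriv(d,e)
round 3: derive deriv(e,g) via R1 from deriv(e,d), deriv(d,g)

no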